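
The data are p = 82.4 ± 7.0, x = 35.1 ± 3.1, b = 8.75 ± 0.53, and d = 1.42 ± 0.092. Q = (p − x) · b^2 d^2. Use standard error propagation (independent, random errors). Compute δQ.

Let u = p − x = 47.3. δu = √(δp² + δx²) = √(49.0 + 9.61) = 7.66, so δu/u = 0.162.
Q is then a monomial in u, b, d:
δQ/Q = √((δu/u)² + (2·δb/b)² + (2·δd/d)²) = √(0.0262 + 0.0147 + 0.0168) = 0.240
Q = 7300, so δQ = 0.240 × 7300 = 1750.

1750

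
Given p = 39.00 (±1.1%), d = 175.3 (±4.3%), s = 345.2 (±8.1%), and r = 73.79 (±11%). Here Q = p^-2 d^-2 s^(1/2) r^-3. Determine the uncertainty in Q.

3.4e-13

For a monomial Q ∝ p^-2, d^-2, s^(1/2), r^-3, fractional errors add in quadrature:
  (-2·δp/p)² = (-2×0.0110)² = 0.000484;  (-2·δd/d)² = (-2×0.0430)² = 0.00740;  (½·δs/s)² = (0.5×0.0810)² = 0.00164;  (-3·δr/r)² = (-3×0.110)² = 0.109
δQ/Q = √(0.118) = 0.344
Q = 9.893e-13, so δQ = 0.344 × 9.893e-13 = 3.4e-13.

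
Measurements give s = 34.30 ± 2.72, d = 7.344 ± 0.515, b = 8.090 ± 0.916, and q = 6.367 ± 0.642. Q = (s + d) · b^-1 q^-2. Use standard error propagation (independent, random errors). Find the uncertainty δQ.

0.0306

Let u = s + d = 41.64. δu = √(δs² + δd²) = √(7.40 + 0.265) = 2.77, so δu/u = 0.0665.
Q is then a monomial in u, b, q:
δQ/Q = √((δu/u)² + (-1·δb/b)² + (-2·δq/q)²) = √(0.00442 + 0.0128 + 0.0407) = 0.241
Q = 0.1270, so δQ = 0.241 × 0.1270 = 0.0306.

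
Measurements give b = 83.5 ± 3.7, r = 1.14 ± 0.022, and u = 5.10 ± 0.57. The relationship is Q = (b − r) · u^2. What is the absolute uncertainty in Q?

Let w = b − r = 82.4. δw = √(δb² + δr²) = √(13.7 + 0.000484) = 3.70, so δw/w = 0.0449.
Q is then a monomial in w, u:
δQ/Q = √((δw/w)² + (2·δu/u)²) = √(0.00202 + 0.0500) = 0.228
Q = 2140, so δQ = 0.228 × 2140 = 488.

488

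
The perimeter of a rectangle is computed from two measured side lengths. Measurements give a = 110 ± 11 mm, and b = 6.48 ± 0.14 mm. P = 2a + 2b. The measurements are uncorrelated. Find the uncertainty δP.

Sums and differences: (δP)² = Σ (cᵢ δxᵢ)².
  (2·δa)² = 484;  (2·δb)² = 0.0784
δP = √(484) = 22.0 mm

22.0 mm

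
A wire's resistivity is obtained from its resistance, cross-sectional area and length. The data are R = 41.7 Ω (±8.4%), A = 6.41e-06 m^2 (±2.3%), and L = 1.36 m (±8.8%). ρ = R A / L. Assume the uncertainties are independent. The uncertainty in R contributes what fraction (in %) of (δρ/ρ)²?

46.0%

(δρ/ρ)² = (1·δR/R)² + (1·δA/A)² + (-1·δL/L)²
  R term: (1×0.0840)² = 0.00706
  A term: (1×0.0230)² = 0.000529
  L term: (-1×0.0880)² = 0.00774
Total = 0.0153. Share from R = 0.00706/0.0153 = 0.460.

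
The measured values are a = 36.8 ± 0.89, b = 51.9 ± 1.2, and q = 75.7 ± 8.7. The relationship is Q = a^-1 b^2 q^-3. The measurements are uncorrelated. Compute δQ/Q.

0.349

Since Q is a product/quotient, work with relative uncertainties:
  (-1·δa/a)² = (-1×0.0242)² = 0.000585;  (2·δb/b)² = (2×0.0231)² = 0.00214;  (-3·δq/q)² = (-3×0.115)² = 0.119
δQ/Q = √(0.122) = 0.349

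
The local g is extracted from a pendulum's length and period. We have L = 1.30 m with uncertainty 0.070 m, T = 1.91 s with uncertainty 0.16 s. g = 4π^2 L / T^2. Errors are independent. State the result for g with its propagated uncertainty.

Products/powers → add relative errors in quadrature, weighted by exponent:
  (1·δL/L)² = (1×0.0538)² = 0.00290;  (-2·δT/T)² = (-2×0.0838)² = 0.0281
δg/g = √(0.0310) = 0.176
g = 14.1 m/s^2, so δg = 0.176 × 14.1 = 2.48 m/s^2.

14.1 ± 2.48 m/s^2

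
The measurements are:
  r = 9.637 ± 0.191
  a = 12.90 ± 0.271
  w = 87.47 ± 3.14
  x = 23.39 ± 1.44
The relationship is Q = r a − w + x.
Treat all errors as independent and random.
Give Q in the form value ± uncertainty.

60.24 ± 4.98

Let p = r·a = 124.3. δp/p = √((1·δr/r)² + (1·δa/a)²) = √(0.000393 + 0.000441) = 0.0289, so δp = 3.59.
Q = p − w + x: δQ = √(δp² + δw² + δx²) = √(12.9 + 9.86 + 2.07) = 4.98
Q = 60.24.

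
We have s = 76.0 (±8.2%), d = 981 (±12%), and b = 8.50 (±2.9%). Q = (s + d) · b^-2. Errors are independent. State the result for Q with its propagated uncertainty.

Let u = s + d = 1060. δu = √(δs² + δd²) = √(38.8 + 13900) = 118, so δu/u = 0.112.
Q is then a monomial in u, b:
δQ/Q = √((δu/u)² + (-2·δb/b)²) = √(0.0124 + 0.00336) = 0.126
Q = 14.6, so δQ = 0.126 × 14.6 = 1.84.

14.6 ± 1.84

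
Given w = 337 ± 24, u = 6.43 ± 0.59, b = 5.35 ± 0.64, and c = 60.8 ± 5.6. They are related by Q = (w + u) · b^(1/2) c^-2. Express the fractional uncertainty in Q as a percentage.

20.6%

Let h = w + u = 343. δh = √(δw² + δu²) = √(576 + 0.348) = 24.0, so δh/h = 0.0699.
Q is then a monomial in h, b, c:
δQ/Q = √((δh/h)² + (½·δb/b)² + (-2·δc/c)²) = √(0.00489 + 0.00358 + 0.0339) = 0.206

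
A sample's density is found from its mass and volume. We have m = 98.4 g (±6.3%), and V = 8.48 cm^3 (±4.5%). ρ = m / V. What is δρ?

Since ρ is a product/quotient, work with relative uncertainties:
  (1·δm/m)² = (1×0.0630)² = 0.00397;  (-1·δV/V)² = (-1×0.0450)² = 0.00202
δρ/ρ = √(0.00599) = 0.0774
ρ = 11.6 g/cm^3, so δρ = 0.0774 × 11.6 = 0.898 g/cm^3.

0.898 g/cm^3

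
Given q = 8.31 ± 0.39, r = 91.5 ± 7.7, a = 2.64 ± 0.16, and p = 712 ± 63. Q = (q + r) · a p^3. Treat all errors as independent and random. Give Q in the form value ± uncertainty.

Let u = q + r = 99.8. δu = √(δq² + δr²) = √(0.152 + 59.3) = 7.71, so δu/u = 0.0772.
Q is then a monomial in u, a, p:
δQ/Q = √((δu/u)² + (1·δa/a)² + (3·δp/p)²) = √(0.00597 + 0.00367 + 0.0705) = 0.283
Q = 9.51e+10, so δQ = 0.283 × 9.51e+10 = 2.69e+10.

(9.51 ± 2.69) × 10^10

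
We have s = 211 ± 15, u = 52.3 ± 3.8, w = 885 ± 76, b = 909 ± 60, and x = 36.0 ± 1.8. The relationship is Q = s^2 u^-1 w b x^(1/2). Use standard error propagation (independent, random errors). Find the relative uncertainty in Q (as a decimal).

0.195

Relative error in a monomial: (δQ/Q)² = Σ (nᵢ · δxᵢ/xᵢ)².
  (2·δs/s)² = (2×0.0711)² = 0.0202;  (-1·δu/u)² = (-1×0.0727)² = 0.00528;  (1·δw/w)² = (1×0.0859)² = 0.00737;  (1·δb/b)² = (1×0.0660)² = 0.00436;  (½·δx/x)² = (0.5×0.0500)² = 0.000625
δQ/Q = √(0.0379) = 0.195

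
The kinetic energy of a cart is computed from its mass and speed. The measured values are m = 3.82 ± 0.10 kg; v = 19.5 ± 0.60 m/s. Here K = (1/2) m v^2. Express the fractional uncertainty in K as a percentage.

6.69%

Products/powers → add relative errors in quadrature, weighted by exponent:
  (1·δm/m)² = (1×0.0262)² = 0.000685;  (2·δv/v)² = (2×0.0308)² = 0.00379
δK/K = √(0.00447) = 0.0669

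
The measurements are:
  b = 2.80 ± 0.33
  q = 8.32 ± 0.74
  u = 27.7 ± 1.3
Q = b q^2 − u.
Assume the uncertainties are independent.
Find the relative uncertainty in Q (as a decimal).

0.249

Let p = b·q^2 = 194. δp/p = √((1·δb/b)² + (2·δq/q)²) = √(0.0139 + 0.0316) = 0.213, so δp = 41.4.
Q = p − u: δQ = √(δp² + δu²) = √(1710 + 1.69) = 41.4
Q = 166, so δQ/Q = 41.4/166 = 0.249.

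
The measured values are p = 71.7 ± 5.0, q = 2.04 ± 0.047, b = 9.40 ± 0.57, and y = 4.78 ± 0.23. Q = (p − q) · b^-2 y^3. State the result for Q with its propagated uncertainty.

Let u = p − q = 69.7. δu = √(δp² + δq²) = √(25.0 + 0.00221) = 5.00, so δu/u = 0.0718.
Q is then a monomial in u, b, y:
δQ/Q = √((δu/u)² + (-2·δb/b)² + (3·δy/y)²) = √(0.00515 + 0.0147 + 0.0208) = 0.202
Q = 86.1, so δQ = 0.202 × 86.1 = 17.4.

86.1 ± 17.4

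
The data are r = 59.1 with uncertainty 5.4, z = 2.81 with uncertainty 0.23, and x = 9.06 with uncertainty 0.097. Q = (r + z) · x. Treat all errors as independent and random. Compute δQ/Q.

0.0880

Let u = r + z = 61.9. δu = √(δr² + δz²) = √(29.2 + 0.0529) = 5.40, so δu/u = 0.0873.
Q is then a monomial in u, x:
δQ/Q = √((δu/u)² + (1·δx/x)²) = √(0.00762 + 0.000115) = 0.0880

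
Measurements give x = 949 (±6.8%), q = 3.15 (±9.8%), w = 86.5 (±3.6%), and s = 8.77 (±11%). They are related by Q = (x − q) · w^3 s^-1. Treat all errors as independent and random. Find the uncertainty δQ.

Let u = x − q = 946. δu = √(δx² + δq²) = √(4160 + 0.0953) = 64.5, so δu/u = 0.0682.
Q is then a monomial in u, w, s:
δQ/Q = √((δu/u)² + (3·δw/w)² + (-1·δs/s)²) = √(0.00465 + 0.0117 + 0.0121) = 0.169
Q = 6.98e+07, so δQ = 0.169 × 6.98e+07 = 1.18e+07.

1.18e+07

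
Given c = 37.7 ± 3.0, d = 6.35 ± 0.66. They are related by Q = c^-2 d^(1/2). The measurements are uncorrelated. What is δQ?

Since Q is a product/quotient, work with relative uncertainties:
  (-2·δc/c)² = (-2×0.0796)² = 0.0253;  (½·δd/d)² = (0.5×0.104)² = 0.00270
δQ/Q = √(0.0280) = 0.167
Q = 0.00177, so δQ = 0.167 × 0.00177 = 0.000297.

0.000297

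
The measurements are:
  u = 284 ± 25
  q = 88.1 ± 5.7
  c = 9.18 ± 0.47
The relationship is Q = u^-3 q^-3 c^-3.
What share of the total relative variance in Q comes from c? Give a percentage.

(δQ/Q)² = (-3·δu/u)² + (-3·δq/q)² + (-3·δc/c)²
  u term: (-3×0.0880)² = 0.0697
  q term: (-3×0.0647)² = 0.0377
  c term: (-3×0.0512)² = 0.0236
Total = 0.131. Share from c = 0.0236/0.131 = 0.180.

18.0%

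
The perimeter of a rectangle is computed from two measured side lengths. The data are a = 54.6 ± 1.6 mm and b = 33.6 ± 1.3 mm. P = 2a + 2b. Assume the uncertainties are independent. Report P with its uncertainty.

176 ± 4.12 mm

P is a linear combination, so absolute uncertainties add in quadrature:
  (2·δa)² = 10.2;  (2·δb)² = 6.76
δP = √(17.0) = 4.12 mm
P = 176 mm.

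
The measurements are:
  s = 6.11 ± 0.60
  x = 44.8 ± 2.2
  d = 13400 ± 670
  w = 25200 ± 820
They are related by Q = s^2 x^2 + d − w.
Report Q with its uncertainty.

Let p = s^2·x^2 = 74900. δp/p = √((2·δs/s)² + (2·δx/x)²) = √(0.0386 + 0.00965) = 0.220, so δp = 16500.
Q = p + d − w: δQ = √(δp² + δd² + δw²) = √(2.71e+08 + 4.49e+05 + 6.72e+05) = 16500
Q = 63100.

63100 ± 16500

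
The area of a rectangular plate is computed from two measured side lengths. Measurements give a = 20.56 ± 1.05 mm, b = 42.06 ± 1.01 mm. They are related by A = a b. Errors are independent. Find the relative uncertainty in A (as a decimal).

0.0564

Each factor contributes (exponent × relative error)² to (δA/A)²:
  (1·δa/a)² = (1×0.0511)² = 0.00261;  (1·δb/b)² = (1×0.0240)² = 0.000577
δA/A = √(0.00318) = 0.0564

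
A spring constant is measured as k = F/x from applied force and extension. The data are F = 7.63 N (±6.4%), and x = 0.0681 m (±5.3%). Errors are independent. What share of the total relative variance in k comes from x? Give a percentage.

(δk/k)² = (1·δF/F)² + (-1·δx/x)²
  F term: (1×0.0640)² = 0.00410
  x term: (-1×0.0530)² = 0.00281
Total = 0.00690. Share from x = 0.00281/0.00690 = 0.407.

40.7%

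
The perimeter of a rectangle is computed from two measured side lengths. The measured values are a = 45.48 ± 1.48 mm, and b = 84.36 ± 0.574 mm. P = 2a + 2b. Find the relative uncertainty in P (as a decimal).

Sums and differences: (δP)² = Σ (cᵢ δxᵢ)².
  (2·δa)² = 8.76;  (2·δb)² = 1.32
δP = √(10.1) = 3.17 mm
P = 259.7 mm, so δP/P = 3.17/259.7 = 0.0122.

0.0122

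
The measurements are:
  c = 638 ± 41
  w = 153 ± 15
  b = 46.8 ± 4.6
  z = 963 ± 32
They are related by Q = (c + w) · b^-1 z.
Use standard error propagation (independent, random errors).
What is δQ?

Let u = c + w = 791. δu = √(δc² + δw²) = √(1680 + 225) = 43.7, so δu/u = 0.0552.
Q is then a monomial in u, b, z:
δQ/Q = √((δu/u)² + (-1·δb/b)² + (1·δz/z)²) = √(0.00305 + 0.00966 + 0.00110) = 0.118
Q = 16300, so δQ = 0.118 × 16300 = 1910.

1910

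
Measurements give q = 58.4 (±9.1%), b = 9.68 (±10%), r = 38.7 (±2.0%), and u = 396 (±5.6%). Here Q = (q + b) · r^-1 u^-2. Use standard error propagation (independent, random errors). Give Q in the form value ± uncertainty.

Let w = q + b = 68.1. δw = √(δq² + δb²) = √(28.2 + 0.937) = 5.40, so δw/w = 0.0793.
Q is then a monomial in w, r, u:
δQ/Q = √((δw/w)² + (-1·δr/r)² + (-2·δu/u)²) = √(0.00630 + 0.000400 + 0.0125) = 0.139
Q = 1.12e-05, so δQ = 0.139 × 1.12e-05 = 1.56e-06.

(1.12 ± 0.156) × 10^-5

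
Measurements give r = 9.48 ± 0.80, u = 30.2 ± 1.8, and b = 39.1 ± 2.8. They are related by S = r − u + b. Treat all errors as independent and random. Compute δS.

Sums and differences: (δS)² = Σ (cᵢ δxᵢ)².
  (δr)² = 0.640;  (δu)² = 3.24;  (δb)² = 7.84
δS = √(11.7) = 3.42

3.42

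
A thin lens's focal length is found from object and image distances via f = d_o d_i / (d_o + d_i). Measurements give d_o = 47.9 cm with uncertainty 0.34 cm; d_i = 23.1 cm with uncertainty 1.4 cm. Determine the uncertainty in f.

∂f/∂d_o = (d_i/(d_o+d_i))² = 0.106;  ∂f/∂d_i = (d_o/(d_o+d_i))² = 0.455
δf = √((∂f/∂d_o · δd_o)² + (∂f/∂d_i · δd_i)²) = √(0.00130 + 0.406) = 0.638 cm

0.638 cm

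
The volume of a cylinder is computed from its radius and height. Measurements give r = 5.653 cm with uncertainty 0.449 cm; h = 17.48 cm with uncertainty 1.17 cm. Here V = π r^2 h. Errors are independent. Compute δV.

303 cm^3

For a monomial V ∝ r^2, h, fractional errors add in quadrature:
  (2·δr/r)² = (2×0.0794)² = 0.0252;  (1·δh/h)² = (1×0.0669)² = 0.00448
δV/V = √(0.0297) = 0.172
V = 1755 cm^3, so δV = 0.172 × 1755 = 303 cm^3.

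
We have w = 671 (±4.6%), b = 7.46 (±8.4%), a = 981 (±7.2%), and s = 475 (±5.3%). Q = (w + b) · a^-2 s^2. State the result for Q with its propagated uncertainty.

159 ± 29.3

Let u = w + b = 678. δu = √(δw² + δb²) = √(953 + 0.393) = 30.9, so δu/u = 0.0455.
Q is then a monomial in u, a, s:
δQ/Q = √((δu/u)² + (-2·δa/a)² + (2·δs/s)²) = √(0.00207 + 0.0207 + 0.0112) = 0.185
Q = 159, so δQ = 0.185 × 159 = 29.3.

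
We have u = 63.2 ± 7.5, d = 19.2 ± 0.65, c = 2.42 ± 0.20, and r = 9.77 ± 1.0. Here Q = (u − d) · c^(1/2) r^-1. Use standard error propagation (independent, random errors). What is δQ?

1.43

Let w = u − d = 44.0. δw = √(δu² + δd²) = √(56.2 + 0.423) = 7.53, so δw/w = 0.171.
Q is then a monomial in w, c, r:
δQ/Q = √((δw/w)² + (½·δc/c)² + (-1·δr/r)²) = √(0.0293 + 0.00171 + 0.0105) = 0.204
Q = 7.01, so δQ = 0.204 × 7.01 = 1.43.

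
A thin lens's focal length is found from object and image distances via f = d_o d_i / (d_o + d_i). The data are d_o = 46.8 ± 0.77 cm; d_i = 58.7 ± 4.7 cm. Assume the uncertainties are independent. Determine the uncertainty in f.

0.955 cm

∂f/∂d_o = (d_i/(d_o+d_i))² = 0.310;  ∂f/∂d_i = (d_o/(d_o+d_i))² = 0.197
δf = √((∂f/∂d_o · δd_o)² + (∂f/∂d_i · δd_i)²) = √(0.0568 + 0.855) = 0.955 cm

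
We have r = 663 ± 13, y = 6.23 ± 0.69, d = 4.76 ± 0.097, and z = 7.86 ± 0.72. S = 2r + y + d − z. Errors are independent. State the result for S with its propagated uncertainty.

1330 ± 26.0

S is a linear combination, so absolute uncertainties add in quadrature:
  (2·δr)² = 676;  (δy)² = 0.476;  (δd)² = 0.00941;  (δz)² = 0.518
δS = √(677) = 26.0
S = 1330.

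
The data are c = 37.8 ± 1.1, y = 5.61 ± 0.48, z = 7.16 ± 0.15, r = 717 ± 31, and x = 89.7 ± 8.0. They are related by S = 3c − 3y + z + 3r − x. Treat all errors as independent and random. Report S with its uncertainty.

Absolute uncertainties add in quadrature for a linear combination:
  (3·δc)² = 10.9;  (3·δy)² = 2.07;  (δz)² = 0.0225;  (3·δr)² = 8650;  (δx)² = 64.0
δS = √(8730) = 93.4
S = 2170.

2170 ± 93.4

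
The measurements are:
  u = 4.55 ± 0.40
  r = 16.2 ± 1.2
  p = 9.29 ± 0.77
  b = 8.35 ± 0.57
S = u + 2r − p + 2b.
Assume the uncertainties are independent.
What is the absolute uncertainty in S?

S is a linear combination, so absolute uncertainties add in quadrature:
  (δu)² = 0.160;  (2·δr)² = 5.76;  (δp)² = 0.593;  (2·δb)² = 1.30
δS = √(7.81) = 2.80

2.80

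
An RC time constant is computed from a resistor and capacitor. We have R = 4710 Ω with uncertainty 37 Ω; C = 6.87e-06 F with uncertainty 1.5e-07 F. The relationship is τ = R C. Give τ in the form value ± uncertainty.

0.0324 ± 0.000751 s

Each factor contributes (exponent × relative error)² to (δτ/τ)²:
  (1·δR/R)² = (1×0.00786)² = 6.17e-05;  (1·δC/C)² = (1×0.0218)² = 0.000477
δτ/τ = √(0.000538) = 0.0232
τ = 0.0324 s, so δτ = 0.0232 × 0.0324 = 0.000751 s.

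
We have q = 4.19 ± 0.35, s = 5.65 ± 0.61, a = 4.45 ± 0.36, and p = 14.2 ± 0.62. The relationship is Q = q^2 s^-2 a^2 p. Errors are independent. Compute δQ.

49.5

Products/powers → add relative errors in quadrature, weighted by exponent:
  (2·δq/q)² = (2×0.0835)² = 0.0279;  (-2·δs/s)² = (-2×0.108)² = 0.0466;  (2·δa/a)² = (2×0.0809)² = 0.0262;  (1·δp/p)² = (1×0.0437)² = 0.00191
δQ/Q = √(0.103) = 0.320
Q = 155, so δQ = 0.320 × 155 = 49.5.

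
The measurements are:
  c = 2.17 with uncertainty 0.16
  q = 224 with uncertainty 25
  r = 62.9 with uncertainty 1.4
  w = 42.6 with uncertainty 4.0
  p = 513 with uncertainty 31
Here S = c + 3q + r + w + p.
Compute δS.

Sums and differences: (δS)² = Σ (cᵢ δxᵢ)².
  (δc)² = 0.0256;  (3·δq)² = 5620;  (δr)² = 1.96;  (δw)² = 16.0;  (δp)² = 961
δS = √(6600) = 81.3

81.3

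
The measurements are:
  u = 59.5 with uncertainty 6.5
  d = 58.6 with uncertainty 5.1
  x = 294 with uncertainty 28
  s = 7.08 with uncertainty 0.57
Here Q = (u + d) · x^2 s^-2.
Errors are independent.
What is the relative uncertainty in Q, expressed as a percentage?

25.9%

Let w = u + d = 118. δw = √(δu² + δd²) = √(42.2 + 26.0) = 8.26, so δw/w = 0.0700.
Q is then a monomial in w, x, s:
δQ/Q = √((δw/w)² + (2·δx/x)² + (-2·δs/s)²) = √(0.00489 + 0.0363 + 0.0259) = 0.259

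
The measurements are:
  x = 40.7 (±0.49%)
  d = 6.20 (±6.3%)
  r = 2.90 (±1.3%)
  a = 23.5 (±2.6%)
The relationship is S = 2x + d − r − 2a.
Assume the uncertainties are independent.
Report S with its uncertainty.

37.7 ± 1.34

Each term contributes (cᵢ δxᵢ)² to (δS)²:
  (2·δx)² = 0.159;  (δd)² = 0.153;  (δr)² = 0.00142;  (2·δa)² = 1.49
δS = √(1.81) = 1.34
S = 37.7.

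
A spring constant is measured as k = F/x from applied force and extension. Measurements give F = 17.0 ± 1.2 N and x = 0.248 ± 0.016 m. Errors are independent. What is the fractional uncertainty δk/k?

For a monomial k ∝ F, x^-1, fractional errors add in quadrature:
  (1·δF/F)² = (1×0.0706)² = 0.00498;  (-1·δx/x)² = (-1×0.0645)² = 0.00416
δk/k = √(0.00915) = 0.0956

0.0956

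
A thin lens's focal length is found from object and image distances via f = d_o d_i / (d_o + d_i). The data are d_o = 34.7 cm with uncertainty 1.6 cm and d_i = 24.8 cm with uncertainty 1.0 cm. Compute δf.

0.439 cm

∂f/∂d_o = (d_i/(d_o+d_i))² = 0.174;  ∂f/∂d_i = (d_o/(d_o+d_i))² = 0.340
δf = √((∂f/∂d_o · δd_o)² + (∂f/∂d_i · δd_i)²) = √(0.0773 + 0.116) = 0.439 cm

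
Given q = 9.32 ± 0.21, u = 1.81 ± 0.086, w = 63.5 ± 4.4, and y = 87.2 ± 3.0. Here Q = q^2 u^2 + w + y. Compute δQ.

30.4

Let p = q^2·u^2 = 285. δp/p = √((2·δq/q)² + (2·δu/u)²) = √(0.00203 + 0.00903) = 0.105, so δp = 29.9.
Q = p + w + y: δQ = √(δp² + δw² + δy²) = √(896 + 19.4 + 9.00) = 30.4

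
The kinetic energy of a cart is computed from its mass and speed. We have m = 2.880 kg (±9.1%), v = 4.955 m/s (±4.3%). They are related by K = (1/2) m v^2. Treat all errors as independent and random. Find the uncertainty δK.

4.43 J

Products/powers → add relative errors in quadrature, weighted by exponent:
  (1·δm/m)² = (1×0.0910)² = 0.00828;  (2·δv/v)² = (2×0.0430)² = 0.00740
δK/K = √(0.0157) = 0.125
K = 35.35 J, so δK = 0.125 × 35.35 = 4.43 J.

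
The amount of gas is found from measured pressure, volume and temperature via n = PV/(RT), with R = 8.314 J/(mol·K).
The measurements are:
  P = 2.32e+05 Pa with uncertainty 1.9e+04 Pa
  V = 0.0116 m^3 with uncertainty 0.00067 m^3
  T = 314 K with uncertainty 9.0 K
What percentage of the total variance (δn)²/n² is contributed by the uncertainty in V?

30.7%

(δn/n)² = (1·δP/P)² + (1·δV/V)² + (-1·δT/T)²
  P term: (1×0.0819)² = 0.00671
  V term: (1×0.0578)² = 0.00334
  T term: (-1×0.0287)² = 0.000822
Total = 0.0109. Share from V = 0.00334/0.0109 = 0.307.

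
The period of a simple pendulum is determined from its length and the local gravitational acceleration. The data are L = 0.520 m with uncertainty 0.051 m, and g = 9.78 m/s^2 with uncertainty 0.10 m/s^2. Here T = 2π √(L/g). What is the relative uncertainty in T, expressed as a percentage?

4.93%

Each factor contributes (exponent × relative error)² to (δT/T)²:
  (½·δL/L)² = (0.5×0.0981)² = 0.00240;  (−½·δg/g)² = (-0.5×0.0102)² = 2.61e-05
δT/T = √(0.00243) = 0.0493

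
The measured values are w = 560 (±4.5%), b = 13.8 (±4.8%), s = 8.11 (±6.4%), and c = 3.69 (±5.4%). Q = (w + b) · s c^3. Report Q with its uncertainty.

Let u = w + b = 574. δu = √(δw² + δb²) = √(635 + 0.439) = 25.2, so δu/u = 0.0439.
Q is then a monomial in u, s, c:
δQ/Q = √((δu/u)² + (1·δs/s)² + (3·δc/c)²) = √(0.00193 + 0.00410 + 0.0262) = 0.180
Q = 2.34e+05, so δQ = 0.180 × 2.34e+05 = 42000.

(2.34 ± 0.420) × 10^5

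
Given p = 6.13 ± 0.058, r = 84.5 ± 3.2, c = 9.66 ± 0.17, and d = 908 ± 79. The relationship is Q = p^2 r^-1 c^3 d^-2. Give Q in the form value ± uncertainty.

(4.86 ± 0.908) × 10^-4

Relative error in a monomial: (δQ/Q)² = Σ (nᵢ · δxᵢ/xᵢ)².
  (2·δp/p)² = (2×0.00946)² = 0.000358;  (-1·δr/r)² = (-1×0.0379)² = 0.00143;  (3·δc/c)² = (3×0.0176)² = 0.00279;  (-2·δd/d)² = (-2×0.0870)² = 0.0303
δQ/Q = √(0.0349) = 0.187
Q = 0.000486, so δQ = 0.187 × 0.000486 = 9.08e-05.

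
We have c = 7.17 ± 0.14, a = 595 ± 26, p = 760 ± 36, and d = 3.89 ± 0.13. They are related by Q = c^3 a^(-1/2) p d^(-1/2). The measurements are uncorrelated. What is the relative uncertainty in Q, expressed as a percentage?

Q is a product of powers, so relative uncertainties combine in quadrature:
  (3·δc/c)² = (3×0.0195)² = 0.00343;  (−½·δa/a)² = (-0.5×0.0437)² = 0.000477;  (1·δp/p)² = (1×0.0474)² = 0.00224;  (−½·δd/d)² = (-0.5×0.0334)² = 0.000279
δQ/Q = √(0.00643) = 0.0802

8.02%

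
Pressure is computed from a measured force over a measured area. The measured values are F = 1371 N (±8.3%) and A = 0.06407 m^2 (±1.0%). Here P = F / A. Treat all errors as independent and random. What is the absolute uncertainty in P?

1790 Pa

Products/powers → add relative errors in quadrature, weighted by exponent:
  (1·δF/F)² = (1×0.0830)² = 0.00689;  (-1·δA/A)² = (-1×0.0100)² = 0.000100
δP/P = √(0.00699) = 0.0836
P = 21400 Pa, so δP = 0.0836 × 21400 = 1790 Pa.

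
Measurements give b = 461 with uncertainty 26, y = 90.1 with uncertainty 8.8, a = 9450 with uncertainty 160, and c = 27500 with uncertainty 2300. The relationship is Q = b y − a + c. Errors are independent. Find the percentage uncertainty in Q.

8.76%

Let p = b·y = 41500. δp/p = √((1·δb/b)² + (1·δy/y)²) = √(0.00318 + 0.00954) = 0.113, so δp = 4680.
Q = p − a + c: δQ = √(δp² + δa² + δc²) = √(2.19e+07 + 25600 + 5.29e+06) = 5220
Q = 59600, so δQ/Q = 5220/59600 = 0.0876.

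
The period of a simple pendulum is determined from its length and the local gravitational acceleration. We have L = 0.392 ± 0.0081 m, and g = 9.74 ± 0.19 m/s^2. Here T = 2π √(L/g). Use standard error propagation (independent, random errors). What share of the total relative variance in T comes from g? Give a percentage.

(δT/T)² = (½·δL/L)² + (−½·δg/g)²
  L term: (0.5×0.0207)² = 0.000107
  g term: (-0.5×0.0195)² = 9.51e-05
Total = 0.000202. Share from g = 9.51e-05/0.000202 = 0.471.

47.1%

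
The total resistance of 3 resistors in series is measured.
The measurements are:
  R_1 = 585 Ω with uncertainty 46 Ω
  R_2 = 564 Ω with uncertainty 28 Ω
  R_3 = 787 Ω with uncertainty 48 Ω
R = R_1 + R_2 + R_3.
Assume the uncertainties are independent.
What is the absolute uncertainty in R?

R is a linear combination, so absolute uncertainties add in quadrature:
  (δR_1)² = 2120;  (δR_2)² = 784;  (δR_3)² = 2300
δR = √(5200) = 72.1 Ω

72.1 Ω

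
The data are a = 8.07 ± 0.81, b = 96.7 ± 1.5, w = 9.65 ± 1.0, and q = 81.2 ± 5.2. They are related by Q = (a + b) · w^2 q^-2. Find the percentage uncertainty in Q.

24.4%

Let u = a + b = 105. δu = √(δa² + δb²) = √(0.656 + 2.25) = 1.70, so δu/u = 0.0163.
Q is then a monomial in u, w, q:
δQ/Q = √((δu/u)² + (2·δw/w)² + (-2·δq/q)²) = √(0.000265 + 0.0430 + 0.0164) = 0.244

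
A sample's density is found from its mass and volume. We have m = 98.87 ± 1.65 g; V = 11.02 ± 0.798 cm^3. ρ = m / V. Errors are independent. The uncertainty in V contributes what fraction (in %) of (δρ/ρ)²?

(δρ/ρ)² = (1·δm/m)² + (-1·δV/V)²
  m term: (1×0.0167)² = 0.000279
  V term: (-1×0.0724)² = 0.00524
Total = 0.00552. Share from V = 0.00524/0.00552 = 0.950.

95.0%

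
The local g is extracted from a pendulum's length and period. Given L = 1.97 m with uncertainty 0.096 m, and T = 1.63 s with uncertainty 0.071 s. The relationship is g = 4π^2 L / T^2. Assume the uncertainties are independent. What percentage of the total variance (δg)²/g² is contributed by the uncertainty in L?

23.8%

(δg/g)² = (1·δL/L)² + (-2·δT/T)²
  L term: (1×0.0487)² = 0.00237
  T term: (-2×0.0436)² = 0.00759
Total = 0.00996. Share from L = 0.00237/0.00996 = 0.238.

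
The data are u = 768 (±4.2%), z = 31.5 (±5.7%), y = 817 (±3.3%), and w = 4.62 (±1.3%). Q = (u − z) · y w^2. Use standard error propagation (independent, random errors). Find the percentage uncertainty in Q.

6.07%

Let h = u − z = 736. δh = √(δu² + δz²) = √(1040 + 3.22) = 32.3, so δh/h = 0.0439.
Q is then a monomial in h, y, w:
δQ/Q = √((δh/h)² + (1·δy/y)² + (2·δw/w)²) = √(0.00192 + 0.00109 + 0.000676) = 0.0607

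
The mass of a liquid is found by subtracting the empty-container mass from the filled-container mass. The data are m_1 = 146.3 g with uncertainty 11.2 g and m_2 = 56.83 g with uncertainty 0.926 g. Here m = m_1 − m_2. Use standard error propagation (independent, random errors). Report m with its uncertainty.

89.47 ± 11.2 g

m is a linear combination, so absolute uncertainties add in quadrature:
  (δm_1)² = 125;  (δm_2)² = 0.857
δm = √(126) = 11.2 g
m = 89.47 g.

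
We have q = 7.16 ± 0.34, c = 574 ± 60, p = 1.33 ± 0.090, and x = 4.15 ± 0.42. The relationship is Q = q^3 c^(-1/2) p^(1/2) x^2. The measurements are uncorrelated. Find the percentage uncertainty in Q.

Each factor contributes (exponent × relative error)² to (δQ/Q)²:
  (3·δq/q)² = (3×0.0475)² = 0.0203;  (−½·δc/c)² = (-0.5×0.105)² = 0.00273;  (½·δp/p)² = (0.5×0.0677)² = 0.00114;  (2·δx/x)² = (2×0.101)² = 0.0410
δQ/Q = √(0.0651) = 0.255

25.5%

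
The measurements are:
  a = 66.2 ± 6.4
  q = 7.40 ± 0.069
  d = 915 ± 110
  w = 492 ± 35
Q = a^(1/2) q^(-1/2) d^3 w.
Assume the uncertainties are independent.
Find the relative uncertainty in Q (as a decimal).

0.371

Since Q is a product/quotient, work with relative uncertainties:
  (½·δa/a)² = (0.5×0.0967)² = 0.00234;  (−½·δq/q)² = (-0.5×0.00932)² = 2.17e-05;  (3·δd/d)² = (3×0.120)² = 0.130;  (1·δw/w)² = (1×0.0711)² = 0.00506
δQ/Q = √(0.137) = 0.371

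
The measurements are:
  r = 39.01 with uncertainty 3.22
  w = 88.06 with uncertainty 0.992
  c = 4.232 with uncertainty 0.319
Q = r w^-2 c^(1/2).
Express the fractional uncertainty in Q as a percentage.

Since Q is a product/quotient, work with relative uncertainties:
  (1·δr/r)² = (1×0.0825)² = 0.00681;  (-2·δw/w)² = (-2×0.0113)² = 0.000508;  (½·δc/c)² = (0.5×0.0754)² = 0.00142
δQ/Q = √(0.00874) = 0.0935

9.35%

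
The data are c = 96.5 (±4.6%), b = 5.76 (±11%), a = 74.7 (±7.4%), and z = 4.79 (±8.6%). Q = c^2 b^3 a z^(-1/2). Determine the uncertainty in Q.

2.14e+07

For a monomial Q ∝ c^2, b^3, a, z^(-1/2), fractional errors add in quadrature:
  (2·δc/c)² = (2×0.0460)² = 0.00846;  (3·δb/b)² = (3×0.110)² = 0.109;  (1·δa/a)² = (1×0.0740)² = 0.00548;  (−½·δz/z)² = (-0.5×0.0860)² = 0.00185
δQ/Q = √(0.125) = 0.353
Q = 6.07e+07, so δQ = 0.353 × 6.07e+07 = 2.14e+07.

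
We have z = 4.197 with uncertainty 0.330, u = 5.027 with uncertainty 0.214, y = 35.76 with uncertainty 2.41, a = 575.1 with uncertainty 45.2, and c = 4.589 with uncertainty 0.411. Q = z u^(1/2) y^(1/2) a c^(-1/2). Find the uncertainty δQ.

1910

Relative error in a monomial: (δQ/Q)² = Σ (nᵢ · δxᵢ/xᵢ)².
  (1·δz/z)² = (1×0.0786)² = 0.00618;  (½·δu/u)² = (0.5×0.0426)² = 0.000453;  (½·δy/y)² = (0.5×0.0674)² = 0.00114;  (1·δa/a)² = (1×0.0786)² = 0.00618;  (−½·δc/c)² = (-0.5×0.0896)² = 0.00201
δQ/Q = √(0.0160) = 0.126
Q = 15110, so δQ = 0.126 × 15110 = 1910.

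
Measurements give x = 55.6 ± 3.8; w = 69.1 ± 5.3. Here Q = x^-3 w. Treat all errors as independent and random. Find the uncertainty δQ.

8.8e-05

Products/powers → add relative errors in quadrature, weighted by exponent:
  (-3·δx/x)² = (-3×0.0683)² = 0.0420;  (1·δw/w)² = (1×0.0767)² = 0.00588
δQ/Q = √(0.0479) = 0.219
Q = 0.000402, so δQ = 0.219 × 0.000402 = 8.8e-05.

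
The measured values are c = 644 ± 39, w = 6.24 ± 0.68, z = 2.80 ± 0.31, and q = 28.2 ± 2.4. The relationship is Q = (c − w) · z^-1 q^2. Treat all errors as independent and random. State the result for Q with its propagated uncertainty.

(1.81 ± 0.384) × 10^5

Let u = c − w = 638. δu = √(δc² + δw²) = √(1520 + 0.462) = 39.0, so δu/u = 0.0612.
Q is then a monomial in u, z, q:
δQ/Q = √((δu/u)² + (-1·δz/z)² + (2·δq/q)²) = √(0.00374 + 0.0123 + 0.0290) = 0.212
Q = 1.81e+05, so δQ = 0.212 × 1.81e+05 = 38400.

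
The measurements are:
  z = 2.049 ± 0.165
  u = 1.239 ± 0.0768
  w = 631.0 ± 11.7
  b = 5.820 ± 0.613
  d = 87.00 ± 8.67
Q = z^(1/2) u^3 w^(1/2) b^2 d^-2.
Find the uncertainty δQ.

0.106

Q is a product of powers, so relative uncertainties combine in quadrature:
  (½·δz/z)² = (0.5×0.0805)² = 0.00162;  (3·δu/u)² = (3×0.0620)² = 0.0346;  (½·δw/w)² = (0.5×0.0185)² = 8.6e-05;  (2·δb/b)² = (2×0.105)² = 0.0444;  (-2·δd/d)² = (-2×0.0997)² = 0.0397
δQ/Q = √(0.120) = 0.347
Q = 0.3061, so δQ = 0.347 × 0.3061 = 0.106.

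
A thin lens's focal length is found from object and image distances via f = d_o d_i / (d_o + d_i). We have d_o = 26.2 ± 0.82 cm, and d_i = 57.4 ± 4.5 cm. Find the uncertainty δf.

0.587 cm

∂f/∂d_o = (d_i/(d_o+d_i))² = 0.471;  ∂f/∂d_i = (d_o/(d_o+d_i))² = 0.0982
δf = √((∂f/∂d_o · δd_o)² + (∂f/∂d_i · δd_i)²) = √(0.149 + 0.195) = 0.587 cm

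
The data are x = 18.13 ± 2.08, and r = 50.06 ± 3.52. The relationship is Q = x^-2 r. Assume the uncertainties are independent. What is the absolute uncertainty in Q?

Q is a product of powers, so relative uncertainties combine in quadrature:
  (-2·δx/x)² = (-2×0.115)² = 0.0526;  (1·δr/r)² = (1×0.0703)² = 0.00494
δQ/Q = √(0.0576) = 0.240
Q = 0.1523, so δQ = 0.240 × 0.1523 = 0.0365.

0.0365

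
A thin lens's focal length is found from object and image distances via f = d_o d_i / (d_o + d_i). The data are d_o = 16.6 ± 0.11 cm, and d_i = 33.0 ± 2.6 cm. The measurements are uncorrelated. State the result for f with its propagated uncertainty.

∂f/∂d_o = (d_i/(d_o+d_i))² = 0.443;  ∂f/∂d_i = (d_o/(d_o+d_i))² = 0.112
δf = √((∂f/∂d_o · δd_o)² + (∂f/∂d_i · δd_i)²) = √(0.00237 + 0.0848) = 0.295 cm
f = 11.0 cm.

11.0 ± 0.295 cm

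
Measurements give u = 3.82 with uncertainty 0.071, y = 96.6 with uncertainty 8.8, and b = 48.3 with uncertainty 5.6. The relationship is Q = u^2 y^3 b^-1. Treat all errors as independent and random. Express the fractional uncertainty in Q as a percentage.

Products/powers → add relative errors in quadrature, weighted by exponent:
  (2·δu/u)² = (2×0.0186)² = 0.00138;  (3·δy/y)² = (3×0.0911)² = 0.0747;  (-1·δb/b)² = (-1×0.116)² = 0.0134
δQ/Q = √(0.0895) = 0.299

29.9%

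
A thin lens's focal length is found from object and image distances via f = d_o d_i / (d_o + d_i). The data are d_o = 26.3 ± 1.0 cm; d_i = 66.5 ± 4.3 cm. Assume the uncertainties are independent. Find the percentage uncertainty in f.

∂f/∂d_o = (d_i/(d_o+d_i))² = 0.514;  ∂f/∂d_i = (d_o/(d_o+d_i))² = 0.0803
δf = √((∂f/∂d_o · δd_o)² + (∂f/∂d_i · δd_i)²) = √(0.264 + 0.119) = 0.619 cm
f = 18.8 cm, so δf/f = 0.619/18.8 = 0.0328.

3.28%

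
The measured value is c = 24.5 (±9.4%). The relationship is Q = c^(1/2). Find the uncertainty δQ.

Since Q is a product/quotient, work with relative uncertainties:
  (½·δc/c)² = (0.5×0.0940)² = 0.00221
δQ/Q = √(0.00221) = 0.0470
Q = 4.95, so δQ = 0.0470 × 4.95 = 0.233.

0.233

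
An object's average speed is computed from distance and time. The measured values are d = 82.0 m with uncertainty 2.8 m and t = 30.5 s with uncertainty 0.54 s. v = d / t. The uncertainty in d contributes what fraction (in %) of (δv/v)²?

(δv/v)² = (1·δd/d)² + (-1·δt/t)²
  d term: (1×0.0341)² = 0.00117
  t term: (-1×0.0177)² = 0.000313
Total = 0.00148. Share from d = 0.00117/0.00148 = 0.788.

78.8%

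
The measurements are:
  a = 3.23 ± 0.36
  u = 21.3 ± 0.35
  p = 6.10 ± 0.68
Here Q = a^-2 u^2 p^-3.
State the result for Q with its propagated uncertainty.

0.192 ± 0.0773

Since Q is a product/quotient, work with relative uncertainties:
  (-2·δa/a)² = (-2×0.111)² = 0.0497;  (2·δu/u)² = (2×0.0164)² = 0.00108;  (-3·δp/p)² = (-3×0.111)² = 0.112
δQ/Q = √(0.163) = 0.403
Q = 0.192, so δQ = 0.403 × 0.192 = 0.0773.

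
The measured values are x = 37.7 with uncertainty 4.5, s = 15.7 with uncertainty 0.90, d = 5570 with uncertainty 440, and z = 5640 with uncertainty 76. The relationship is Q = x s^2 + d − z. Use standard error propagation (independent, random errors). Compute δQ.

Let p = x·s^2 = 9290. δp/p = √((1·δx/x)² + (2·δs/s)²) = √(0.0142 + 0.0131) = 0.166, so δp = 1540.
Q = p + d − z: δQ = √(δp² + δd² + δz²) = √(2.37e+06 + 1.94e+05 + 5780) = 1600

1600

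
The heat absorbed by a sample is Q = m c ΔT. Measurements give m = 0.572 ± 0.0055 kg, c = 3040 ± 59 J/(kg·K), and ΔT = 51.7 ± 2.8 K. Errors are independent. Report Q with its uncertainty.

89900 ± 5240 J

Products/powers → add relative errors in quadrature, weighted by exponent:
  (1·δm/m)² = (1×0.00962)² = 9.25e-05;  (1·δc/c)² = (1×0.0194)² = 0.000377;  (1·δΔT/ΔT)² = (1×0.0542)² = 0.00293
δQ/Q = √(0.00340) = 0.0583
Q = 89900 J, so δQ = 0.0583 × 89900 = 5240 J.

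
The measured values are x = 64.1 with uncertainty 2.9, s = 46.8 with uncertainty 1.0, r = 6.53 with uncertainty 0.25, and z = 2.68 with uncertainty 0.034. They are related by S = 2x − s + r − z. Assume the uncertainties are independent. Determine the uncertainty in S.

Each term contributes (cᵢ δxᵢ)² to (δS)²:
  (2·δx)² = 33.6;  (δs)² = 1.00;  (δr)² = 0.0625;  (δz)² = 0.00116
δS = √(34.7) = 5.89

5.89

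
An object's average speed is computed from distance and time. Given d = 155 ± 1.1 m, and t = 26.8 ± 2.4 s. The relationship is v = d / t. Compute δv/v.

0.0898

Each factor contributes (exponent × relative error)² to (δv/v)²:
  (1·δd/d)² = (1×0.00710)² = 5.04e-05;  (-1·δt/t)² = (-1×0.0896)² = 0.00802
δv/v = √(0.00807) = 0.0898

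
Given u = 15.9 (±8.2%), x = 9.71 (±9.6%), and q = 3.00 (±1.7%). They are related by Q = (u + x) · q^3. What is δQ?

Let w = u + x = 25.6. δw = √(δu² + δx²) = √(1.70 + 0.869) = 1.60, so δw/w = 0.0626.
Q is then a monomial in w, q:
δQ/Q = √((δw/w)² + (3·δq/q)²) = √(0.00392 + 0.00260) = 0.0807
Q = 691, so δQ = 0.0807 × 691 = 55.8.

55.8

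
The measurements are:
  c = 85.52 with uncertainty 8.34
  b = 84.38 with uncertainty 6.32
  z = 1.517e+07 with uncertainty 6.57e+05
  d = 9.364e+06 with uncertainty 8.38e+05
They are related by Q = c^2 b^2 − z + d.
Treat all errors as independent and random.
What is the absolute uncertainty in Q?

Let p = c^2·b^2 = 5.207e+07. δp/p = √((2·δc/c)² + (2·δb/b)²) = √(0.0380 + 0.0224) = 0.246, so δp = 1.28e+07.
Q = p − z + d: δQ = √(δp² + δz² + δd²) = √(1.64e+14 + 4.32e+11 + 7.02e+11) = 1.29e+07

1.29e+07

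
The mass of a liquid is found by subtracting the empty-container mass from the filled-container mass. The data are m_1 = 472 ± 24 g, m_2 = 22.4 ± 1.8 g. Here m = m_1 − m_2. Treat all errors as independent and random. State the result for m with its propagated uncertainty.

450 ± 24.1 g

Each term contributes (cᵢ δxᵢ)² to (δm)²:
  (δm_1)² = 576;  (δm_2)² = 3.24
δm = √(579) = 24.1 g
m = 450 g.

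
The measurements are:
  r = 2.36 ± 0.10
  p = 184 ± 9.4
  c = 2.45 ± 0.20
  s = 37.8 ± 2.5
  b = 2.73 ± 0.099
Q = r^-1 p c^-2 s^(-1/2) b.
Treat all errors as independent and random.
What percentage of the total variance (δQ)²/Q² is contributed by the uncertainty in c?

79.6%

(δQ/Q)² = (-1·δr/r)² + (1·δp/p)² + (-2·δc/c)² + (−½·δs/s)² + (1·δb/b)²
  r term: (-1×0.0424)² = 0.00180
  p term: (1×0.0511)² = 0.00261
  c term: (-2×0.0816)² = 0.0267
  s term: (-0.5×0.0661)² = 0.00109
  b term: (1×0.0363)² = 0.00132
Total = 0.0335. Share from c = 0.0267/0.0335 = 0.796.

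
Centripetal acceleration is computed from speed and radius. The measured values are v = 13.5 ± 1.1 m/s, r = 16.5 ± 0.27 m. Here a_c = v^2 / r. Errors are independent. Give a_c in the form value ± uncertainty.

a_c is a product of powers, so relative uncertainties combine in quadrature:
  (2·δv/v)² = (2×0.0815)² = 0.0266;  (-1·δr/r)² = (-1×0.0164)² = 0.000268
δa_c/a_c = √(0.0268) = 0.164
a_c = 11.0 m/s^2, so δa_c = 0.164 × 11.0 = 1.81 m/s^2.

11.0 ± 1.81 m/s^2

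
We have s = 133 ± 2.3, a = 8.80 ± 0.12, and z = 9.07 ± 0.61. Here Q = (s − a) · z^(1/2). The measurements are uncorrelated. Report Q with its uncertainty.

Let u = s − a = 124. δu = √(δs² + δa²) = √(5.29 + 0.0144) = 2.30, so δu/u = 0.0185.
Q is then a monomial in u, z:
δQ/Q = √((δu/u)² + (½·δz/z)²) = √(0.000344 + 0.00113) = 0.0384
Q = 374, so δQ = 0.0384 × 374 = 14.4.

374 ± 14.4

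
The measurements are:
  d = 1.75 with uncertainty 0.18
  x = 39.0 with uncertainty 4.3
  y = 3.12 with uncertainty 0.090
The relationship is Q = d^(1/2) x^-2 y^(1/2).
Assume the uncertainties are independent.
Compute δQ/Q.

0.227

Q is a product of powers, so relative uncertainties combine in quadrature:
  (½·δd/d)² = (0.5×0.103)² = 0.00264;  (-2·δx/x)² = (-2×0.110)² = 0.0486;  (½·δy/y)² = (0.5×0.0288)² = 0.000208
δQ/Q = √(0.0515) = 0.227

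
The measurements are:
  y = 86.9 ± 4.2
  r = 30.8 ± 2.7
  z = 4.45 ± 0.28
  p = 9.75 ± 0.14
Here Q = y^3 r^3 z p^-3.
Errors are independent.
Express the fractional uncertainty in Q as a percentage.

31.0%

Q is a product of powers, so relative uncertainties combine in quadrature:
  (3·δy/y)² = (3×0.0483)² = 0.0210;  (3·δr/r)² = (3×0.0877)² = 0.0692;  (1·δz/z)² = (1×0.0629)² = 0.00396;  (-3·δp/p)² = (-3×0.0144)² = 0.00186
δQ/Q = √(0.0960) = 0.310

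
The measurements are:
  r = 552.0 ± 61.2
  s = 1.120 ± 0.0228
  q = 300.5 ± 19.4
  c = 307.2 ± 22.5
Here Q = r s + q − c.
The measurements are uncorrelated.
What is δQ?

75.8

Let p = r·s = 618.2. δp/p = √((1·δr/r)² + (1·δs/s)²) = √(0.0123 + 0.000414) = 0.113, so δp = 69.7.
Q = p + q − c: δQ = √(δp² + δq² + δc²) = √(4860 + 376 + 506) = 75.8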